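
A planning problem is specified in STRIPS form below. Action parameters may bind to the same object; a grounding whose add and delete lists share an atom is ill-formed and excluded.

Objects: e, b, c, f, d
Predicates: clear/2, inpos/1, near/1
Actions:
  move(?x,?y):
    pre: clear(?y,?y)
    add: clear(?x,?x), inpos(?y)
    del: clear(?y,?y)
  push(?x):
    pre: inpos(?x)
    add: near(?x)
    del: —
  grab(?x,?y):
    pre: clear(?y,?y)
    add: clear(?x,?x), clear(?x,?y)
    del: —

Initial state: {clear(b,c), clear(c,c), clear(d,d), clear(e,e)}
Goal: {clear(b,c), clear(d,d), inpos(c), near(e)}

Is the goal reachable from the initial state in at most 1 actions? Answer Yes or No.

No

1. move(e,c)  →  {clear(b,c), clear(d,d), clear(e,e), inpos(c)}
2. move(b,e)  →  {clear(b,b), clear(b,c), clear(d,d), inpos(c), inpos(e)}
3. push(e)  →  {clear(b,b), clear(b,c), clear(d,d), inpos(c), inpos(e), near(e)}
optimal plan length = 3; 3 > 1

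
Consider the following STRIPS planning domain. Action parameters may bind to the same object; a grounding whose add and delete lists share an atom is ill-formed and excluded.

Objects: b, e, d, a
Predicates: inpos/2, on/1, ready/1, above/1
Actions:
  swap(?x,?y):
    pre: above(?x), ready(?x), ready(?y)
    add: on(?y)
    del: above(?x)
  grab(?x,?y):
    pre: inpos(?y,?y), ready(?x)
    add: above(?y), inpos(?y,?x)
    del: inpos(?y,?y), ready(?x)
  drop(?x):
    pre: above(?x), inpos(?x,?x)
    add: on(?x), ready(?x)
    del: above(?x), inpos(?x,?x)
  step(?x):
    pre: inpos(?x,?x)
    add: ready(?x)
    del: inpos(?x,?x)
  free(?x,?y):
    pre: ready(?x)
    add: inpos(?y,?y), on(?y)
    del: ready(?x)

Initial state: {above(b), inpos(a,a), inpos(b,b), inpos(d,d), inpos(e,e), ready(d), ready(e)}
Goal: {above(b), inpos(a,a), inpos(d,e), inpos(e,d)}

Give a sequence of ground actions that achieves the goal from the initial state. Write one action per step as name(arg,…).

1. grab(e,d)  →  {above(b), above(d), inpos(a,a), inpos(b,b), inpos(d,e), inpos(e,e), ready(d)}
2. grab(d,e)  →  {above(b), above(d), above(e), inpos(a,a), inpos(b,b), inpos(d,e), inpos(e,d)}

grab(e,d); grab(d,e)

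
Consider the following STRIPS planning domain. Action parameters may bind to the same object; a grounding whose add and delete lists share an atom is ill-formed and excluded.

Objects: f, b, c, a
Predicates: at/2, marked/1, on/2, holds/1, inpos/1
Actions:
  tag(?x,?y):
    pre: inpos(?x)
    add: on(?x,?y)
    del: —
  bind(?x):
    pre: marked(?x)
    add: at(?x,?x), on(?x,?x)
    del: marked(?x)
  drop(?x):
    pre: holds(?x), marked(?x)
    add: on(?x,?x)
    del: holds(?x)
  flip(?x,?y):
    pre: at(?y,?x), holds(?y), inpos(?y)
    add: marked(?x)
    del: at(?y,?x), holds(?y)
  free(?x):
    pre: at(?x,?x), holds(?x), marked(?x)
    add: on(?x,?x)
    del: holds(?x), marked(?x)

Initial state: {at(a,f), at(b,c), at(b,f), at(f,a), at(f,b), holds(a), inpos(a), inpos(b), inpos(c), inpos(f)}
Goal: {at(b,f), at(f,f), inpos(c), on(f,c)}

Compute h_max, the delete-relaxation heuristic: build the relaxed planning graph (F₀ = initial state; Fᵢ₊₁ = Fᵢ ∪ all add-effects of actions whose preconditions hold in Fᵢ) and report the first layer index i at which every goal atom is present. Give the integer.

F0 = init (10 atoms)
F1 = F0 ∪ {marked(f), on(a,a), on(a,b), on(a,c), on(a,f), on(b,a), on(b,b), on(b,c), on(b,f), on(c,a), on(c,b), on(c,c), on(c,f), on(f,a), on(f,b), on(f,c), on(f,f)}  (27 atoms)
F2 = F1 ∪ {at(f,f)}  (28 atoms)
goal ⊆ F2  ⇒  h_max = 2

2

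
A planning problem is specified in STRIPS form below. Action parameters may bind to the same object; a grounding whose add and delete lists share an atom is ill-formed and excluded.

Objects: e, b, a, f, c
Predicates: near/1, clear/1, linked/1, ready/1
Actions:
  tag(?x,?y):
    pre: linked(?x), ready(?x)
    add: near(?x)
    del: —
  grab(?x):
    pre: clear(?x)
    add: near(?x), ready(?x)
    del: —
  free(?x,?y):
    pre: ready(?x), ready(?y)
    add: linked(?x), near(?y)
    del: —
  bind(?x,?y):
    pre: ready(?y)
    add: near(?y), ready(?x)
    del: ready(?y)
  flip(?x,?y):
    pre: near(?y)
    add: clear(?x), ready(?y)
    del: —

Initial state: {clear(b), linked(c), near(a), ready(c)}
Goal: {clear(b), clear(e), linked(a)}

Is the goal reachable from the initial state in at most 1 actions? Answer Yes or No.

No

1. flip(e,a)  →  {clear(b), clear(e), linked(c), near(a), ready(a), ready(c)}
2. free(a,a)  →  {clear(b), clear(e), linked(a), linked(c), near(a), ready(a), ready(c)}
optimal plan length = 2; 2 > 1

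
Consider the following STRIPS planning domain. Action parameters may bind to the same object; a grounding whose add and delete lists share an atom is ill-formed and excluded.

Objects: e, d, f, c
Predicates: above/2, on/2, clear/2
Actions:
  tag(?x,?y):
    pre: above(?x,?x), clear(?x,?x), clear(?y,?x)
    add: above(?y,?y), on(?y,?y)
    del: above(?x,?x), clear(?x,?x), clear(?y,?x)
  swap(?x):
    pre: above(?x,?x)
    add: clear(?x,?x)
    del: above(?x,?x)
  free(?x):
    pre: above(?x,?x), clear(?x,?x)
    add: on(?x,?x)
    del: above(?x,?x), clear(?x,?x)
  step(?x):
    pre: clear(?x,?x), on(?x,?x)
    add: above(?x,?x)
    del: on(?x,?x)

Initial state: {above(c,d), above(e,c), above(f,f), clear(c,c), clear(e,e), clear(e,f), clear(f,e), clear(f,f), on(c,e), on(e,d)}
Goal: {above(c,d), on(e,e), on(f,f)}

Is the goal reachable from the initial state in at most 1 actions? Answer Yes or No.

No

1. tag(f,e)  →  {above(c,d), above(e,c), above(e,e), clear(c,c), clear(e,e), clear(f,e), on(c,e), on(e,d), on(e,e)}
2. tag(e,f)  →  {above(c,d), above(e,c), above(f,f), clear(c,c), on(c,e), on(e,d), on(e,e), on(f,f)}
optimal plan length = 2; 2 > 1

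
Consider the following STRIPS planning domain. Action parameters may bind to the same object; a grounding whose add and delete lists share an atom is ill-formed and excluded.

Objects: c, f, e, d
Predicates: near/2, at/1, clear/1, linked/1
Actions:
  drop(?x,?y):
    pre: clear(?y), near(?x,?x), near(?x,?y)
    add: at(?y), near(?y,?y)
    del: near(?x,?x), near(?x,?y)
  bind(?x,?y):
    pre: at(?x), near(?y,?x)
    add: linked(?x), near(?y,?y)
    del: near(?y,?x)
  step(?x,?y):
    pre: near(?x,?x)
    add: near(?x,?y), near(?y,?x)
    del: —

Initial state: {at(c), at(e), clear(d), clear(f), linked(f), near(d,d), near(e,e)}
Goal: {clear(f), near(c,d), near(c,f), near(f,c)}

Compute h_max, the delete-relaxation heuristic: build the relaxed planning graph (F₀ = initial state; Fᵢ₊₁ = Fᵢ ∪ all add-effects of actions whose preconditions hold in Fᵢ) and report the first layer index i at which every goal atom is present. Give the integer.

F0 = init (7 atoms)
F1 = F0 ∪ {near(c,d), near(c,e), near(d,c), near(d,e), near(d,f), near(e,c), near(e,d), near(e,f), near(f,d), near(f,e)}  (17 atoms)
F2 = F1 ∪ {at(d), at(f), linked(c), linked(e), near(c,c), near(f,f)}  (23 atoms)
F3 = F2 ∪ {linked(d), near(c,f), near(f,c)}  (26 atoms)
goal ⊆ F3  ⇒  h_max = 3

3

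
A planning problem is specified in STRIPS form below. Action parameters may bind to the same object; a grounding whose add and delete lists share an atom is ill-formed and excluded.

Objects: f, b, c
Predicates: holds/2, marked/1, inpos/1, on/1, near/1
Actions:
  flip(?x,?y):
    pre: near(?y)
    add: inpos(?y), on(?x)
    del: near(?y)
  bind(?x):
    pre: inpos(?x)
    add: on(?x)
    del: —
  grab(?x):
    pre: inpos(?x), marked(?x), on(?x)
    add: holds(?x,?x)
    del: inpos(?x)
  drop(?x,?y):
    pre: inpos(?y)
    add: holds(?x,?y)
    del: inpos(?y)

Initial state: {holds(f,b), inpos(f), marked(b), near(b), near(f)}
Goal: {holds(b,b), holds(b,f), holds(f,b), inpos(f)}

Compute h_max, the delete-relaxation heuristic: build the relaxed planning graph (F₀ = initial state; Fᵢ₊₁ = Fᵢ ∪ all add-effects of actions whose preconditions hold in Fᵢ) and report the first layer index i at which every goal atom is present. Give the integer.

F0 = init (5 atoms)
F1 = F0 ∪ {holds(b,f), holds(c,f), holds(f,f), inpos(b), on(b), on(c), on(f)}  (12 atoms)
F2 = F1 ∪ {holds(b,b), holds(c,b)}  (14 atoms)
goal ⊆ F2  ⇒  h_max = 2

2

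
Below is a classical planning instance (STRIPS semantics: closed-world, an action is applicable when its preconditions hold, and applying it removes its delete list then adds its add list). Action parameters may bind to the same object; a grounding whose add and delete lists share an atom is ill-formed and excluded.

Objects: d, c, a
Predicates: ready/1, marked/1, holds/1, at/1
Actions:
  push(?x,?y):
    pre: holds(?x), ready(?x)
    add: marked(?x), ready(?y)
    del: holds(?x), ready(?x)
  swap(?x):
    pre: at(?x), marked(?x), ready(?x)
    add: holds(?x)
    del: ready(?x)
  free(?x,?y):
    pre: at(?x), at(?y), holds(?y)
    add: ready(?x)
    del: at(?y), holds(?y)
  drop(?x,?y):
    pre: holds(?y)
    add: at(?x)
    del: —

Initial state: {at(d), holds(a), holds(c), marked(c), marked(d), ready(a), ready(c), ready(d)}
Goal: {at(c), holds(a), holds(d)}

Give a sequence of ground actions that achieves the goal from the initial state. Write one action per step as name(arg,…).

1. swap(d)  →  {at(d), holds(a), holds(c), holds(d), marked(c), marked(d), ready(a), ready(c)}
2. drop(c,d)  →  {at(c), at(d), holds(a), holds(c), holds(d), marked(c), marked(d), ready(a), ready(c)}

swap(d); drop(c,d)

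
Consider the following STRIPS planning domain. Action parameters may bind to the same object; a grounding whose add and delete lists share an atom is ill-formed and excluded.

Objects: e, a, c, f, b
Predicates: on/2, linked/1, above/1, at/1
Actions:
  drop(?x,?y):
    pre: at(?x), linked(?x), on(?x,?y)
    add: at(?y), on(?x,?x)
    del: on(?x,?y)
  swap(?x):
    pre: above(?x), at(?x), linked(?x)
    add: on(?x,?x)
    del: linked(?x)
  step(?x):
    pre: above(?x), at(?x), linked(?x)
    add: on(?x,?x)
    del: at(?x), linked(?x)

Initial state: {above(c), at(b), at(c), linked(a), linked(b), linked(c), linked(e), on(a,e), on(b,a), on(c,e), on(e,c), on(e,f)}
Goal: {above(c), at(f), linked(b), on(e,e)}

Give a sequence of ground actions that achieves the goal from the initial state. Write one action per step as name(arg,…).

drop(c,e); drop(e,f)

1. drop(c,e)  →  {above(c), at(b), at(c), at(e), linked(a), linked(b), linked(c), linked(e), on(a,e), on(b,a), on(c,c), on(e,c), on(e,f)}
2. drop(e,f)  →  {above(c), at(b), at(c), at(e), at(f), linked(a), linked(b), linked(c), linked(e), on(a,e), on(b,a), on(c,c), on(e,c), on(e,e)}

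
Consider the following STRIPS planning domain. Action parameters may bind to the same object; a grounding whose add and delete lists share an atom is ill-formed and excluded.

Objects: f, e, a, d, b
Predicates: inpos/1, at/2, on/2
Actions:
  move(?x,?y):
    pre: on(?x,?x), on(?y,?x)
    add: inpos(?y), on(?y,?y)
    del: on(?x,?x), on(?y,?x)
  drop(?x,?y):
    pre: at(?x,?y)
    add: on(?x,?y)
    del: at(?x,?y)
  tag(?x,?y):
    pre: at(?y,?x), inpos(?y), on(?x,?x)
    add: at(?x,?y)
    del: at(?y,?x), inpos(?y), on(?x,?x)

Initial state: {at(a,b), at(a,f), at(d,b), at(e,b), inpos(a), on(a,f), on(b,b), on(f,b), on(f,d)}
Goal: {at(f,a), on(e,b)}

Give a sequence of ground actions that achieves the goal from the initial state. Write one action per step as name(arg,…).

1. move(b,f)  →  {at(a,b), at(a,f), at(d,b), at(e,b), inpos(a), inpos(f), on(a,f), on(f,d), on(f,f)}
2. drop(e,b)  →  {at(a,b), at(a,f), at(d,b), inpos(a), inpos(f), on(a,f), on(e,b), on(f,d), on(f,f)}
3. tag(f,a)  →  {at(a,b), at(d,b), at(f,a), inpos(f), on(a,f), on(e,b), on(f,d)}

move(b,f); drop(e,b); tag(f,a)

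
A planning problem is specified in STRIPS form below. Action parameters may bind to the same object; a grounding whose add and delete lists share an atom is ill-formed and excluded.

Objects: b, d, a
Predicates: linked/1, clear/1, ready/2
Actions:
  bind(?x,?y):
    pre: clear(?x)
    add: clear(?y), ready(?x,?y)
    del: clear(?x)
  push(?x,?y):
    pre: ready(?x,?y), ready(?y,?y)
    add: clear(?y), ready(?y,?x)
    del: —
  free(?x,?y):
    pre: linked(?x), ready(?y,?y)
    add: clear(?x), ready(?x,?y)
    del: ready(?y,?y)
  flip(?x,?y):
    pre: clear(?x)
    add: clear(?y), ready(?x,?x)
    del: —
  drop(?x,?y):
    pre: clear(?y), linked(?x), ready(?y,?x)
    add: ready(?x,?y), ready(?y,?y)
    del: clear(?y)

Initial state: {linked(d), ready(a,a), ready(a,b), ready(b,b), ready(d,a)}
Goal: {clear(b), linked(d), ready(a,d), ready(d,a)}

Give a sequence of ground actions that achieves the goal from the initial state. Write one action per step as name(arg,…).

push(b,b); push(d,a)

1. push(b,b)  →  {clear(b), linked(d), ready(a,a), ready(a,b), ready(b,b), ready(d,a)}
2. push(d,a)  →  {clear(a), clear(b), linked(d), ready(a,a), ready(a,b), ready(a,d), ready(b,b), ready(d,a)}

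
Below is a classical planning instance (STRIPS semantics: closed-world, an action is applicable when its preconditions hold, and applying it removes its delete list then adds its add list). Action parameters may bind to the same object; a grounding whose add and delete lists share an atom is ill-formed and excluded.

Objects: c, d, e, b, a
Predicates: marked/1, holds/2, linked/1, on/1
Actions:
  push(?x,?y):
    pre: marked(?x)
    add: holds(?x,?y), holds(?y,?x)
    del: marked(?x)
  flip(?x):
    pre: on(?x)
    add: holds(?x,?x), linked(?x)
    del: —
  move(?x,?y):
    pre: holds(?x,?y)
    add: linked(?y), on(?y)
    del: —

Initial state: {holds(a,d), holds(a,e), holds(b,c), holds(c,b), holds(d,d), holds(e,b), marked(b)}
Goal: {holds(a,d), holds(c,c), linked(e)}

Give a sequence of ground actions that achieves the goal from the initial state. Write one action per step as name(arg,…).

move(b,c); flip(c); move(a,e)

1. move(b,c)  →  {holds(a,d), holds(a,e), holds(b,c), holds(c,b), holds(d,d), holds(e,b), linked(c), marked(b), on(c)}
2. flip(c)  →  {holds(a,d), holds(a,e), holds(b,c), holds(c,b), holds(c,c), holds(d,d), holds(e,b), linked(c), marked(b), on(c)}
3. move(a,e)  →  {holds(a,d), holds(a,e), holds(b,c), holds(c,b), holds(c,c), holds(d,d), holds(e,b), linked(c), linked(e), marked(b), on(c), on(e)}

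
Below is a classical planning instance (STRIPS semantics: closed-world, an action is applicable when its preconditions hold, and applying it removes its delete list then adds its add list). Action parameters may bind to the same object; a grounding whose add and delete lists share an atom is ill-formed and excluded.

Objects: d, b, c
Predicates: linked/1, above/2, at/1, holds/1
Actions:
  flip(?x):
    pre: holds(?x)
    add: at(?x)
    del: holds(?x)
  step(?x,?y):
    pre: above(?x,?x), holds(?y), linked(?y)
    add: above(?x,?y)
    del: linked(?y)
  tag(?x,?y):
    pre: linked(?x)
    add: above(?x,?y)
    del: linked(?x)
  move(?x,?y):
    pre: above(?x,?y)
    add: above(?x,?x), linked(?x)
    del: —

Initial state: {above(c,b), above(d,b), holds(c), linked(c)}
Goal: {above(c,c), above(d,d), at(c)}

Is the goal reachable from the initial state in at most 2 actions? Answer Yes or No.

1. flip(c)  →  {above(c,b), above(d,b), at(c), linked(c)}
2. tag(c,c)  →  {above(c,b), above(c,c), above(d,b), at(c)}
3. move(d,b)  →  {above(c,b), above(c,c), above(d,b), above(d,d), at(c), linked(d)}
optimal plan length = 3; 3 > 2

No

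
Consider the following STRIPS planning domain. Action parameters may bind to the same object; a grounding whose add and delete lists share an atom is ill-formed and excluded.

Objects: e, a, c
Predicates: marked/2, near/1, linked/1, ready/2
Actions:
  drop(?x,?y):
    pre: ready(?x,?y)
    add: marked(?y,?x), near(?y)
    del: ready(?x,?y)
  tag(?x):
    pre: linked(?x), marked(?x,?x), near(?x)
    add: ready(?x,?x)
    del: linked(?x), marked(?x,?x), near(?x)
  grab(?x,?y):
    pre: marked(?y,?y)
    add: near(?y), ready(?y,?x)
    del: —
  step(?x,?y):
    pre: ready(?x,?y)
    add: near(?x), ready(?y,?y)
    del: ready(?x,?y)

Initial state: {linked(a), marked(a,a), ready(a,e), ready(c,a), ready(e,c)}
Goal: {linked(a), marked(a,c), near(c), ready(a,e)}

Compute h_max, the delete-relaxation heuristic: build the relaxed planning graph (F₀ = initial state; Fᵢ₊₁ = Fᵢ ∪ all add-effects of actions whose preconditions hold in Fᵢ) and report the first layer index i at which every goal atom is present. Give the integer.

1

F0 = init (5 atoms)
F1 = F0 ∪ {marked(a,c), marked(c,e), marked(e,a), near(a), near(c), near(e), ready(a,a), ready(a,c), ready(c,c), ready(e,e)}  (15 atoms)
goal ⊆ F1  ⇒  h_max = 1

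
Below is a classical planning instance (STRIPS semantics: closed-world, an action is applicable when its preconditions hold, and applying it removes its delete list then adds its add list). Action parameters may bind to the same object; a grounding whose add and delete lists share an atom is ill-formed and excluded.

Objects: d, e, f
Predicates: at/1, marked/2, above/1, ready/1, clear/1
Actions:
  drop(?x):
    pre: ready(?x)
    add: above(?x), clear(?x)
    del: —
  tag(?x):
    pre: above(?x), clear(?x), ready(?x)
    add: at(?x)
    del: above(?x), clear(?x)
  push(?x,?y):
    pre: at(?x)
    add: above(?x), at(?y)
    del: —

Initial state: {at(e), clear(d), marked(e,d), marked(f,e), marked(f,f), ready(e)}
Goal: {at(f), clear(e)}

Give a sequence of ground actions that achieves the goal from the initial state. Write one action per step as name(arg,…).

1. drop(e)  →  {above(e), at(e), clear(d), clear(e), marked(e,d), marked(f,e), marked(f,f), ready(e)}
2. push(e,f)  →  {above(e), at(e), at(f), clear(d), clear(e), marked(e,d), marked(f,e), marked(f,f), ready(e)}

drop(e); push(e,f)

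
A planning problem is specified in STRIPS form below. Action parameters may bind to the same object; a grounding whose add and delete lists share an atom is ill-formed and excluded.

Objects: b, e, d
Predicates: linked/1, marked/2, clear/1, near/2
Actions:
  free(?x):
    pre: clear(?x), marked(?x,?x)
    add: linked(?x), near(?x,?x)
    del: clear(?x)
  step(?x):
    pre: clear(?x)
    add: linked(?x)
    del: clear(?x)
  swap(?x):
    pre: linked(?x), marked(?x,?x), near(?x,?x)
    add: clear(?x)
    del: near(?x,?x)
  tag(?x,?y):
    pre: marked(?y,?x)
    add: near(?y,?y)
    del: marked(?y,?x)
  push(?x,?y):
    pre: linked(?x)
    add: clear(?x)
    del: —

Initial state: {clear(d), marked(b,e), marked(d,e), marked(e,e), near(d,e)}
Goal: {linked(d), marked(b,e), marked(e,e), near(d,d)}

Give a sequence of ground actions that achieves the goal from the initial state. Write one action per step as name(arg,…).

step(d); tag(e,d)

1. step(d)  →  {linked(d), marked(b,e), marked(d,e), marked(e,e), near(d,e)}
2. tag(e,d)  →  {linked(d), marked(b,e), marked(e,e), near(d,d), near(d,e)}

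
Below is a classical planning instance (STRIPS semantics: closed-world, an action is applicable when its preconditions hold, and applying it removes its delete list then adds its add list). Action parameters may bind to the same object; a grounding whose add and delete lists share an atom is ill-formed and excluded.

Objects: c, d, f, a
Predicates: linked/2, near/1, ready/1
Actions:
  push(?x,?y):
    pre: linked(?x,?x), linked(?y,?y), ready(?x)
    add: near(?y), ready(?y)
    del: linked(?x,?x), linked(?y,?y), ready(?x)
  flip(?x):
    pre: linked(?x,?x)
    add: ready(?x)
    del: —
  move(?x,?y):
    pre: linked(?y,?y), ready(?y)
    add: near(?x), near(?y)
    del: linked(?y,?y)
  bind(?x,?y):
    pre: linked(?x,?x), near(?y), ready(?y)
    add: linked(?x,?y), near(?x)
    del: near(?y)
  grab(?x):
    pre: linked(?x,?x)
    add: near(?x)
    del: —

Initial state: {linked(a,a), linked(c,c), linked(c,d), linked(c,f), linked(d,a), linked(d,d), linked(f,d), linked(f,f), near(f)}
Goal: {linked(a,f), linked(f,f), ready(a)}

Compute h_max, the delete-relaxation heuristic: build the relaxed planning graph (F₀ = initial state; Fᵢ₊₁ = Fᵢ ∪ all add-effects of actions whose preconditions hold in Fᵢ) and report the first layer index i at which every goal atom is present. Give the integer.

2

F0 = init (9 atoms)
F1 = F0 ∪ {near(a), near(c), near(d), ready(a), ready(c), ready(d), ready(f)}  (16 atoms)
F2 = F1 ∪ {linked(a,c), linked(a,d), linked(a,f), linked(c,a), linked(d,c), linked(d,f), linked(f,a), linked(f,c)}  (24 atoms)
goal ⊆ F2  ⇒  h_max = 2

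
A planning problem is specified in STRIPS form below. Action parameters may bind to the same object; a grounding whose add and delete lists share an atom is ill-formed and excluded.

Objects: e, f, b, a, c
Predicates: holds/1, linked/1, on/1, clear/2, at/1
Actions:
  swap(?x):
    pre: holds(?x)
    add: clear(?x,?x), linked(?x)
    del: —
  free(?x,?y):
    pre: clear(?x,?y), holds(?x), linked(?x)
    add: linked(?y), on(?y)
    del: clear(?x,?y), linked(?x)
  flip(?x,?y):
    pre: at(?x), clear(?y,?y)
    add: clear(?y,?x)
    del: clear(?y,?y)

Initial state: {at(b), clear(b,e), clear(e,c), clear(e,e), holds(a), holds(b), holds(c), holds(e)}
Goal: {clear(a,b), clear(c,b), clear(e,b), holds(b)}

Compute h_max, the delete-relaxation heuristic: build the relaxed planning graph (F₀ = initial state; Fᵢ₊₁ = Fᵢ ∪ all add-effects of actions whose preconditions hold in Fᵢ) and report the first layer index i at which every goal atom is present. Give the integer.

2

F0 = init (8 atoms)
F1 = F0 ∪ {clear(a,a), clear(b,b), clear(c,c), clear(e,b), linked(a), linked(b), linked(c), linked(e)}  (16 atoms)
F2 = F1 ∪ {clear(a,b), clear(c,b), on(b), on(c), on(e)}  (21 atoms)
goal ⊆ F2  ⇒  h_max = 2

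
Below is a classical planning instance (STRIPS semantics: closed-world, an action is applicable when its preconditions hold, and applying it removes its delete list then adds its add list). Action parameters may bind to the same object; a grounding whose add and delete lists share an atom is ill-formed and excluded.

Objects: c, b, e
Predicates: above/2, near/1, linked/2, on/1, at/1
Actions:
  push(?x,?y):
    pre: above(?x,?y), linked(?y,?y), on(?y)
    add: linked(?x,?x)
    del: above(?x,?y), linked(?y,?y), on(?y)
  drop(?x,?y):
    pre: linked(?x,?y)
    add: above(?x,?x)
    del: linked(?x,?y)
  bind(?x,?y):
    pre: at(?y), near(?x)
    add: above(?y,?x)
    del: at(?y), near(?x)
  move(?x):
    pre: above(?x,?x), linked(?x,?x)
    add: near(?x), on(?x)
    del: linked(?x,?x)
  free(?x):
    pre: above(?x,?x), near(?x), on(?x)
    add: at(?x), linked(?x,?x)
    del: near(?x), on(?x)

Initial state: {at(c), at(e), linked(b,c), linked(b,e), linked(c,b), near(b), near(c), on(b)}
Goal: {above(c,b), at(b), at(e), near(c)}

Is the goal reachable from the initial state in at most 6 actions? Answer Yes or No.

1. drop(b,c)  →  {above(b,b), at(c), at(e), linked(b,e), linked(c,b), near(b), near(c), on(b)}
2. free(b)  →  {above(b,b), at(b), at(c), at(e), linked(b,b), linked(b,e), linked(c,b), near(c)}
3. move(b)  →  {above(b,b), at(b), at(c), at(e), linked(b,e), linked(c,b), near(b), near(c), on(b)}
4. bind(b,c)  →  {above(b,b), above(c,b), at(b), at(e), linked(b,e), linked(c,b), near(c), on(b)}
optimal plan length = 4; 4 ≤ 6

Yes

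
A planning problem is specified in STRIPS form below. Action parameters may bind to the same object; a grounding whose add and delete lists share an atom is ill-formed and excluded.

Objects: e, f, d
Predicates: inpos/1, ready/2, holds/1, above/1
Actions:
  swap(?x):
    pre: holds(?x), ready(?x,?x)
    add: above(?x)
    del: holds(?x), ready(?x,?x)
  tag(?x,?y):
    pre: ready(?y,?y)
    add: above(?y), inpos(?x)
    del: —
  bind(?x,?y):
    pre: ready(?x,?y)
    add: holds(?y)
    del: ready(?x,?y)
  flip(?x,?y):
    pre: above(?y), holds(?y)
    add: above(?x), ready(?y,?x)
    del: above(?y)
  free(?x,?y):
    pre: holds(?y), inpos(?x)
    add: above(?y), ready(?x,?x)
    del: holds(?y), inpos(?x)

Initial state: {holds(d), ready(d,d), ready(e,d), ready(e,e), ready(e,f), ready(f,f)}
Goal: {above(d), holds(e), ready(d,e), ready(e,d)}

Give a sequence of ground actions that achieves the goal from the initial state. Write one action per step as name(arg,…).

tag(e,d); bind(e,e); flip(e,d); swap(d)

1. tag(e,d)  →  {above(d), holds(d), inpos(e), ready(d,d), ready(e,d), ready(e,e), ready(e,f), ready(f,f)}
2. bind(e,e)  →  {above(d), holds(d), holds(e), inpos(e), ready(d,d), ready(e,d), ready(e,f), ready(f,f)}
3. flip(e,d)  →  {above(e), holds(d), holds(e), inpos(e), ready(d,d), ready(d,e), ready(e,d), ready(e,f), ready(f,f)}
4. swap(d)  →  {above(d), above(e), holds(e), inpos(e), ready(d,e), ready(e,d), ready(e,f), ready(f,f)}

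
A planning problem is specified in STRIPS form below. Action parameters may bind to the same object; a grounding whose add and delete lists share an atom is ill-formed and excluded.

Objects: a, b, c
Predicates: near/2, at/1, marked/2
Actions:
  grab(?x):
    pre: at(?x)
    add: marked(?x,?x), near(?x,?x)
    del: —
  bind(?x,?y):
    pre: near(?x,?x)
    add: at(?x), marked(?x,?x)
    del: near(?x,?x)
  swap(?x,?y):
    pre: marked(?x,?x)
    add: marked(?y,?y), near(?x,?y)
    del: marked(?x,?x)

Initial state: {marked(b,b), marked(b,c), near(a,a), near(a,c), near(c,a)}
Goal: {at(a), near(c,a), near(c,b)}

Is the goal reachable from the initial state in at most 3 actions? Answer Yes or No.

Yes

1. bind(a,a)  →  {at(a), marked(a,a), marked(b,b), marked(b,c), near(a,c), near(c,a)}
2. swap(a,c)  →  {at(a), marked(b,b), marked(b,c), marked(c,c), near(a,c), near(c,a)}
3. swap(c,b)  →  {at(a), marked(b,b), marked(b,c), near(a,c), near(c,a), near(c,b)}
optimal plan length = 3; 3 ≤ 3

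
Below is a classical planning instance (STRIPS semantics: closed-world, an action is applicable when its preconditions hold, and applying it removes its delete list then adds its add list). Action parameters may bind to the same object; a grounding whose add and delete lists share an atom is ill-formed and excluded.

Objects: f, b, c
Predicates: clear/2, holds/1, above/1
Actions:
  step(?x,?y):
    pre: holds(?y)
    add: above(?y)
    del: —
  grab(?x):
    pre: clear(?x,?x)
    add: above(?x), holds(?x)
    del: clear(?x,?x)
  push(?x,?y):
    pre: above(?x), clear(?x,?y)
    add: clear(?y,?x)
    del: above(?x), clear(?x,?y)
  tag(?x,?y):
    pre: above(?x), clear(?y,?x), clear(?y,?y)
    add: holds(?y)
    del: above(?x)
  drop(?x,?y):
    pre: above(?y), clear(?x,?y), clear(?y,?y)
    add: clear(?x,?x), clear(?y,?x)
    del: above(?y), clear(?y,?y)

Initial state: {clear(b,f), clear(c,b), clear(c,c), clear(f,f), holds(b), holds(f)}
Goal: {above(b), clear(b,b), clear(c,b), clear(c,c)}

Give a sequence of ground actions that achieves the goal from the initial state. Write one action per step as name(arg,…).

step(f,f); step(f,b); drop(b,f)

1. step(f,f)  →  {above(f), clear(b,f), clear(c,b), clear(c,c), clear(f,f), holds(b), holds(f)}
2. step(f,b)  →  {above(b), above(f), clear(b,f), clear(c,b), clear(c,c), clear(f,f), holds(b), holds(f)}
3. drop(b,f)  →  {above(b), clear(b,b), clear(b,f), clear(c,b), clear(c,c), clear(f,b), holds(b), holds(f)}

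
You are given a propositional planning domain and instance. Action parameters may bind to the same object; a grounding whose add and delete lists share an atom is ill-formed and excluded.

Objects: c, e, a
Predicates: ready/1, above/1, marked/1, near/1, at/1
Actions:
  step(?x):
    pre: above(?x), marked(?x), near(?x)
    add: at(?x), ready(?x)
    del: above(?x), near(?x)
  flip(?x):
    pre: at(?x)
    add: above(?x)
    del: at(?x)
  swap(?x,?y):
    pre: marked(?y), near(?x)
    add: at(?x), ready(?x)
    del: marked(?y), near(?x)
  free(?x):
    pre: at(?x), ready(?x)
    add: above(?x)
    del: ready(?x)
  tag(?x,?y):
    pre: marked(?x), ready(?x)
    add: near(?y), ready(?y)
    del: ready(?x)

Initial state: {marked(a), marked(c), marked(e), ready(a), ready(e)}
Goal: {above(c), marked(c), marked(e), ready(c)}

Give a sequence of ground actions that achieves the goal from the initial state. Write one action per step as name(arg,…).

1. tag(e,c)  →  {marked(a), marked(c), marked(e), near(c), ready(a), ready(c)}
2. swap(c,a)  →  {at(c), marked(c), marked(e), ready(a), ready(c)}
3. flip(c)  →  {above(c), marked(c), marked(e), ready(a), ready(c)}

tag(e,c); swap(c,a); flip(c)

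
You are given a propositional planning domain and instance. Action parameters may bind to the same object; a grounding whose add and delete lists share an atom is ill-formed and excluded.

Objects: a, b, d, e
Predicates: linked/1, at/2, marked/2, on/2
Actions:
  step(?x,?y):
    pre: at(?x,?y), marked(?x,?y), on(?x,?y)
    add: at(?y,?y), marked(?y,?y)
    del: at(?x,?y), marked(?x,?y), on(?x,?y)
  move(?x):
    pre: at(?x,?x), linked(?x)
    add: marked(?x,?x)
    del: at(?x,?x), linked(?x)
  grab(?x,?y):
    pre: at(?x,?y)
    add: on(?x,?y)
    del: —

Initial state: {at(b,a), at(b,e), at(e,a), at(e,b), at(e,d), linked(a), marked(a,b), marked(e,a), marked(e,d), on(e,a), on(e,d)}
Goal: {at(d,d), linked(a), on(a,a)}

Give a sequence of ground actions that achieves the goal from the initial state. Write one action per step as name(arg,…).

1. step(e,a)  →  {at(a,a), at(b,a), at(b,e), at(e,b), at(e,d), linked(a), marked(a,a), marked(a,b), marked(e,d), on(e,d)}
2. step(e,d)  →  {at(a,a), at(b,a), at(b,e), at(d,d), at(e,b), linked(a), marked(a,a), marked(a,b), marked(d,d)}
3. grab(a,a)  →  {at(a,a), at(b,a), at(b,e), at(d,d), at(e,b), linked(a), marked(a,a), marked(a,b), marked(d,d), on(a,a)}

step(e,a); step(e,d); grab(a,a)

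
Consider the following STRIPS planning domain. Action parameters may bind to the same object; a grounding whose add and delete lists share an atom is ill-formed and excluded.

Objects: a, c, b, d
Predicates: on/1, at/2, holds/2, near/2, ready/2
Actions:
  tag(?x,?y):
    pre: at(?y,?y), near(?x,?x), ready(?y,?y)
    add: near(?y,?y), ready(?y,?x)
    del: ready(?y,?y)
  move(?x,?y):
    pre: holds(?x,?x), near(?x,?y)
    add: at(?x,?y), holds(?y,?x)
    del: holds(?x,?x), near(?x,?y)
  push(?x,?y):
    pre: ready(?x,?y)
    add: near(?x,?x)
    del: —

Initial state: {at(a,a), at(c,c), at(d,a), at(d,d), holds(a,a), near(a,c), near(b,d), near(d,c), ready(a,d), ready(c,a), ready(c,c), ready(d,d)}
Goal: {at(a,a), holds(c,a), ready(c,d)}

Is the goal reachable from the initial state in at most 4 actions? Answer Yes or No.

Yes

1. move(a,c)  →  {at(a,a), at(a,c), at(c,c), at(d,a), at(d,d), holds(c,a), near(b,d), near(d,c), ready(a,d), ready(c,a), ready(c,c), ready(d,d)}
2. push(d,d)  →  {at(a,a), at(a,c), at(c,c), at(d,a), at(d,d), holds(c,a), near(b,d), near(d,c), near(d,d), ready(a,d), ready(c,a), ready(c,c), ready(d,d)}
3. tag(d,c)  →  {at(a,a), at(a,c), at(c,c), at(d,a), at(d,d), holds(c,a), near(b,d), near(c,c), near(d,c), near(d,d), ready(a,d), ready(c,a), ready(c,d), ready(d,d)}
optimal plan length = 3; 3 ≤ 4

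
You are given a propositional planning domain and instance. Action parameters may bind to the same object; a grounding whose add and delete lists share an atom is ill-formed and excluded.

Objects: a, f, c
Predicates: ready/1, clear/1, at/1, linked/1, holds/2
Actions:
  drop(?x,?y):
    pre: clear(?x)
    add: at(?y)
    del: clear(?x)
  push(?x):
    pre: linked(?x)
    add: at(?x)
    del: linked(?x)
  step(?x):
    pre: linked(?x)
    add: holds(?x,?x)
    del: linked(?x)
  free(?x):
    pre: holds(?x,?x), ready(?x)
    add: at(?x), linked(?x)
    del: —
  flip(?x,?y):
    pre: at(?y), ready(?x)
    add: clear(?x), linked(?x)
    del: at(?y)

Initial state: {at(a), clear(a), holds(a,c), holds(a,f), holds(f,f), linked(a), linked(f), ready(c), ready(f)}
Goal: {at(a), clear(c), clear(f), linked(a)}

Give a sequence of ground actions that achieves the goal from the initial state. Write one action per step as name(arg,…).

drop(a,f); flip(f,f); push(f); flip(c,f)

1. drop(a,f)  →  {at(a), at(f), holds(a,c), holds(a,f), holds(f,f), linked(a), linked(f), ready(c), ready(f)}
2. flip(f,f)  →  {at(a), clear(f), holds(a,c), holds(a,f), holds(f,f), linked(a), linked(f), ready(c), ready(f)}
3. push(f)  →  {at(a), at(f), clear(f), holds(a,c), holds(a,f), holds(f,f), linked(a), ready(c), ready(f)}
4. flip(c,f)  →  {at(a), clear(c), clear(f), holds(a,c), holds(a,f), holds(f,f), linked(a), linked(c), ready(c), ready(f)}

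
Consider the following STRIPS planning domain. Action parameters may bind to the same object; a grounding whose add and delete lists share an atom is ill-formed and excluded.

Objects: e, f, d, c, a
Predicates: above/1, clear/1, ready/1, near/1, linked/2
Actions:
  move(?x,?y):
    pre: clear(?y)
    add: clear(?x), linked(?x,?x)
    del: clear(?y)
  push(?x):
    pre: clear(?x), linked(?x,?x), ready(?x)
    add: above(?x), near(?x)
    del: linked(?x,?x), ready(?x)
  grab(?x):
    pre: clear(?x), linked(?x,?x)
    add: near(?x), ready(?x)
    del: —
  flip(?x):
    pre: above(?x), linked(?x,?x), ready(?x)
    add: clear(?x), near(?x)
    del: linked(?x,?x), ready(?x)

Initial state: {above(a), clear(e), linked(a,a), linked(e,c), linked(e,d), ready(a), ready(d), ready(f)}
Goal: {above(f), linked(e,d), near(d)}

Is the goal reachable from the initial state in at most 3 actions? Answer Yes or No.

1. move(f,e)  →  {above(a), clear(f), linked(a,a), linked(e,c), linked(e,d), linked(f,f), ready(a), ready(d), ready(f)}
2. push(f)  →  {above(a), above(f), clear(f), linked(a,a), linked(e,c), linked(e,d), near(f), ready(a), ready(d)}
3. move(d,f)  →  {above(a), above(f), clear(d), linked(a,a), linked(d,d), linked(e,c), linked(e,d), near(f), ready(a), ready(d)}
4. push(d)  →  {above(a), above(d), above(f), clear(d), linked(a,a), linked(e,c), linked(e,d), near(d), near(f), ready(a)}
optimal plan length = 4; 4 > 3

No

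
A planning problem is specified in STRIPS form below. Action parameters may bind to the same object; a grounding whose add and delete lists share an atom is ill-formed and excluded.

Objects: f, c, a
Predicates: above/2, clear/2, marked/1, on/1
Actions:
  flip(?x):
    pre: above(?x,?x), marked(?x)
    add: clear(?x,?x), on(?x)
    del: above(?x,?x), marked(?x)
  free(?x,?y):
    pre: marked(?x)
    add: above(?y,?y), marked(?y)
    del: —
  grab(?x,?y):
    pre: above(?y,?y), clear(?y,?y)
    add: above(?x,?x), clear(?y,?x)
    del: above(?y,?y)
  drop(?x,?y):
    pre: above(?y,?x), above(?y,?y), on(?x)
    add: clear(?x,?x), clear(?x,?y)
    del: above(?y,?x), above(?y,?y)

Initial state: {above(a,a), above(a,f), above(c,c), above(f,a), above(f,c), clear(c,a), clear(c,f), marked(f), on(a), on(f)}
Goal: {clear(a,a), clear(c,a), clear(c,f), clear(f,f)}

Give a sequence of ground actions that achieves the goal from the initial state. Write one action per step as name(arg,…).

free(f,f); flip(f); drop(a,a)

1. free(f,f)  →  {above(a,a), above(a,f), above(c,c), above(f,a), above(f,c), above(f,f), clear(c,a), clear(c,f), marked(f), on(a), on(f)}
2. flip(f)  →  {above(a,a), above(a,f), above(c,c), above(f,a), above(f,c), clear(c,a), clear(c,f), clear(f,f), on(a), on(f)}
3. drop(a,a)  →  {above(a,f), above(c,c), above(f,a), above(f,c), clear(a,a), clear(c,a), clear(c,f), clear(f,f), on(a), on(f)}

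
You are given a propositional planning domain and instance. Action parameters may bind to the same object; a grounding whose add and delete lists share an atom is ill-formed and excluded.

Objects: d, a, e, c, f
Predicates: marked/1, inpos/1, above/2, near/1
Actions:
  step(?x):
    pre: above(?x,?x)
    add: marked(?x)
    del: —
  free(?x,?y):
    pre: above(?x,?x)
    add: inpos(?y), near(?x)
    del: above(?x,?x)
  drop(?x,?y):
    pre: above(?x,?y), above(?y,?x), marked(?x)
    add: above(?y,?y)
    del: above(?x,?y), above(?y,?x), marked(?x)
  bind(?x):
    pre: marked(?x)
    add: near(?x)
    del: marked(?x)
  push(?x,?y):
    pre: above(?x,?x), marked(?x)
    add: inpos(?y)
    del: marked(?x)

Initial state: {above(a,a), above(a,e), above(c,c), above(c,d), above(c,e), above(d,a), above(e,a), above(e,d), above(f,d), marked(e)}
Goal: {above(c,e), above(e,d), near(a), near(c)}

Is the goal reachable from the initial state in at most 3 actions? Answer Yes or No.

Yes

1. free(a,d)  →  {above(a,e), above(c,c), above(c,d), above(c,e), above(d,a), above(e,a), above(e,d), above(f,d), inpos(d), marked(e), near(a)}
2. free(c,d)  →  {above(a,e), above(c,d), above(c,e), above(d,a), above(e,a), above(e,d), above(f,d), inpos(d), marked(e), near(a), near(c)}
optimal plan length = 2; 2 ≤ 3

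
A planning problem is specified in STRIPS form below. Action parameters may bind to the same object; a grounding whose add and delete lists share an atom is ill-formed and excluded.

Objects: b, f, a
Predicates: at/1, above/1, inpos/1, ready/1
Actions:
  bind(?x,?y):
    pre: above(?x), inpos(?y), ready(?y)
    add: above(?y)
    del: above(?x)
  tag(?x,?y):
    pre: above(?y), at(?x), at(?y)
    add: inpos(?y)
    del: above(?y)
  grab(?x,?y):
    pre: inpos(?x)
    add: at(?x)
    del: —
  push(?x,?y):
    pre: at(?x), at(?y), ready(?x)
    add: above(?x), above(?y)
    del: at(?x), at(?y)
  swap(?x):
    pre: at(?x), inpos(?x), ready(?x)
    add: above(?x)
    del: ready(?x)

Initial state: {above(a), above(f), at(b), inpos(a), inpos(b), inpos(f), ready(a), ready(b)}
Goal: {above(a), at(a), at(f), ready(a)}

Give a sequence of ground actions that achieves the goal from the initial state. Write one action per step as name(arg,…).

1. grab(f,b)  →  {above(a), above(f), at(b), at(f), inpos(a), inpos(b), inpos(f), ready(a), ready(b)}
2. grab(a,b)  →  {above(a), above(f), at(a), at(b), at(f), inpos(a), inpos(b), inpos(f), ready(a), ready(b)}

grab(f,b); grab(a,b)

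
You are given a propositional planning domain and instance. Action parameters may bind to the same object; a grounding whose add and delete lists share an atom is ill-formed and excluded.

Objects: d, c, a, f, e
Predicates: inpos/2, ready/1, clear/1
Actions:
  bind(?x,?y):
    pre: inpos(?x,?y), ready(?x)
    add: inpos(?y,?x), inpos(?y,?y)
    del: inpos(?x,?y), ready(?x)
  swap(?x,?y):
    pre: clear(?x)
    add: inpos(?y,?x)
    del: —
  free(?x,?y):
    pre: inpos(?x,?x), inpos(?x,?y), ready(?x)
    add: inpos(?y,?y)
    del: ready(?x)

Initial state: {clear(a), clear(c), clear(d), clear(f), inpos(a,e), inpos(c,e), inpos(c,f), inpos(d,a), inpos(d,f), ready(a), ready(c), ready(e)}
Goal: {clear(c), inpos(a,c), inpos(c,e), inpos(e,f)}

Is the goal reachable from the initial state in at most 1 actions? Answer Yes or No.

1. swap(c,a)  →  {clear(a), clear(c), clear(d), clear(f), inpos(a,c), inpos(a,e), inpos(c,e), inpos(c,f), inpos(d,a), inpos(d,f), ready(a), ready(c), ready(e)}
2. swap(f,e)  →  {clear(a), clear(c), clear(d), clear(f), inpos(a,c), inpos(a,e), inpos(c,e), inpos(c,f), inpos(d,a), inpos(d,f), inpos(e,f), ready(a), ready(c), ready(e)}
optimal plan length = 2; 2 > 1

No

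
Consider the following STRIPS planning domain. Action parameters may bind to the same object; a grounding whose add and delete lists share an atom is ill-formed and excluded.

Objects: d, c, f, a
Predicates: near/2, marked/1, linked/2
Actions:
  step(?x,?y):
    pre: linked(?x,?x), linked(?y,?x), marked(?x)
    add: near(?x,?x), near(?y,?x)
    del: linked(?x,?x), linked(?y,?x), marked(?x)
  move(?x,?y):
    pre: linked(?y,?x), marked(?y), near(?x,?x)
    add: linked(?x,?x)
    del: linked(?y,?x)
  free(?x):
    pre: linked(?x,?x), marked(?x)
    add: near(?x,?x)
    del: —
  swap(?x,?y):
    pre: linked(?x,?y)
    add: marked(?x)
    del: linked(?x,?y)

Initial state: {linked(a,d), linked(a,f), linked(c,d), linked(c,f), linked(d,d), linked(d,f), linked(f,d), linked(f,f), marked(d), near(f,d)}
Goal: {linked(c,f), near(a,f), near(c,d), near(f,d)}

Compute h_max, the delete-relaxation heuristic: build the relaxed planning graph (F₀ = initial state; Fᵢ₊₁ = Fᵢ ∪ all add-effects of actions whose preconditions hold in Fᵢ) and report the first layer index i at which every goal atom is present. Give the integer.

2

F0 = init (10 atoms)
F1 = F0 ∪ {marked(a), marked(c), marked(f), near(a,d), near(c,d), near(d,d)}  (16 atoms)
F2 = F1 ∪ {near(a,f), near(c,f), near(d,f), near(f,f)}  (20 atoms)
goal ⊆ F2  ⇒  h_max = 2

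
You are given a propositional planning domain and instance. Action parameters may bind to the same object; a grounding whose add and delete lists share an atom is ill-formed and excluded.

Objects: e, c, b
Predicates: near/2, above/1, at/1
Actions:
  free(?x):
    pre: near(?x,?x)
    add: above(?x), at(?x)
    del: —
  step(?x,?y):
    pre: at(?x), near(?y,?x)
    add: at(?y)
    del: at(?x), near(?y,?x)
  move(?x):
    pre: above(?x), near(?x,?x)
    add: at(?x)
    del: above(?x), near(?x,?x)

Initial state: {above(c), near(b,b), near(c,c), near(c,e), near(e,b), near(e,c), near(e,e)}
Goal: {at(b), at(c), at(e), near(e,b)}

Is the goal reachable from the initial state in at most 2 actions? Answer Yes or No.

1. free(e)  →  {above(c), above(e), at(e), near(b,b), near(c,c), near(c,e), near(e,b), near(e,c), near(e,e)}
2. free(c)  →  {above(c), above(e), at(c), at(e), near(b,b), near(c,c), near(c,e), near(e,b), near(e,c), near(e,e)}
3. free(b)  →  {above(b), above(c), above(e), at(b), at(c), at(e), near(b,b), near(c,c), near(c,e), near(e,b), near(e,c), near(e,e)}
optimal plan length = 3; 3 > 2

No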